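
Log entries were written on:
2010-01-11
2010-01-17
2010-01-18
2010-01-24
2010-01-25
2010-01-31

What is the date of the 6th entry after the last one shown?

2010-02-21

Every event lands on a Monday or Sunday (gaps cycle 6, 1, 6, 1, 6).
So the schedule is: every Monday and Sunday.
Next Monday: 2010-02-01.
The following Sunday is 2010-02-07.
Next Monday: 2010-02-08.
Next Sunday: 2010-02-14.
The following Monday is 2010-02-15.
Next Sunday: 2010-02-21.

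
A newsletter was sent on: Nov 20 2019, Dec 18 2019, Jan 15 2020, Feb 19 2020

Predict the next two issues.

Mar 18 2020, Apr 15 2020

All dates are Wednesdays, 28, 28, 35 days apart.
Specifically, the 3rd Wednesday of each month.
March 2020 — 3rd Wednesday is Mar 18 2020.
3rd Wednesday of April 2020: Apr 15 2020.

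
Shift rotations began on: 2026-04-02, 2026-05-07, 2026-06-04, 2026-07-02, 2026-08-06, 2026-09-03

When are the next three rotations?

All dates are Thursdays, 35, 28, 28, 35, 28 days apart.
Specifically, the 1st Thursday of each month.
October 2026 — 1st Thursday is 2026-10-01.
November 2026 — 1st Thursday is 2026-11-05.
1st Thursday of December 2026: 2026-12-03.

2026-10-01, 2026-11-05, 2026-12-03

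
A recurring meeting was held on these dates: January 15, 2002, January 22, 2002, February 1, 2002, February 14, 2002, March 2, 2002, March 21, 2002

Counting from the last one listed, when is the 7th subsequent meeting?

Gaps: 7, 10, 13, 16, 19 days — each gap is 3 larger than the previous one.
Next gap: 22 days. March 21, 2002 + 22 days = April 12, 2002.
Next gap: 25 days. April 12, 2002 + 25 days = May 7, 2002.
Next gap: 28 days. May 7, 2002 + 28 days = June 4, 2002.
Next gap: 31 days. June 4, 2002 + 31 days = July 5, 2002.
Next gap: 34 days. July 5, 2002 + 34 days = August 8, 2002.
Next gap: 37 days. August 8, 2002 + 37 days = September 14, 2002.
Next gap: 40 days. September 14, 2002 + 40 days = October 24, 2002.

October 24, 2002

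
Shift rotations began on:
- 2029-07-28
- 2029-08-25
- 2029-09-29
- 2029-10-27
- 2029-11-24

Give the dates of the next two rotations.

Every date is a Saturday; gaps 28, 35, 28, 28 days.
Each is the last Saturday of its month (at least one falls on the 29th or later, ruling out '4th Saturday').
Last Saturday of December 2029: 2029-12-29.
January 2030 ends with Saturday 2030-01-26.

2029-12-29, 2030-01-26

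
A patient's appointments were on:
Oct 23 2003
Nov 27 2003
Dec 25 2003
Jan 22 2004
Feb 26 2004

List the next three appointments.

Mar 25 2004, Apr 22 2004, May 27 2004

Gaps: 35, 28, 28, 35 days — a mix of 28 and 35. Every date is a Thursday.
Each is the 4th Thursday of its month.
4th Thursday of March 2004: Mar 25 2004.
4th Thursday of April 2004: Apr 22 2004.
May 2004 — 4th Thursday is May 27 2004.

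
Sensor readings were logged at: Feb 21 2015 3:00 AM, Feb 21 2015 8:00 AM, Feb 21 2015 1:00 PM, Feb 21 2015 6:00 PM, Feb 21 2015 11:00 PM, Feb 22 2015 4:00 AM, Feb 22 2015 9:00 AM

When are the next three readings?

The interval is a steady 5 hours (5, 5, 5, 5, 5, 5).
Feb 22 2015 9:00 AM + 5 h = Feb 22 2015 2:00 PM.
Feb 22 2015 2:00 PM + 5 h = Feb 22 2015 7:00 PM.
Feb 22 2015 7:00 PM + 5 h = Feb 23 2015 12:00 AM.

Feb 22 2015 2:00 PM, Feb 22 2015 7:00 PM, Feb 23 2015 12:00 AM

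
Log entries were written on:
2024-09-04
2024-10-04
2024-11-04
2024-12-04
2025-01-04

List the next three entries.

Gaps: 30, 31, 30, 31 days — not constant. Every event is on the 4th of the month.
Pattern: the 4th of each month.
February 2025: 2025-02-04.
March 2025: 2025-03-04.
Next: April 2025 → 2025-04-04.

2025-02-04, 2025-03-04, 2025-04-04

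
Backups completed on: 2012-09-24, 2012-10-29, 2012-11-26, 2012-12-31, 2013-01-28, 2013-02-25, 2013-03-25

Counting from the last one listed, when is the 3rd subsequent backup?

2013-06-24

All Mondays; the gaps (35, 28, 35, 28, 28, 28) vary with month length.
This is the last Monday of each month.
Last Monday of April 2013: 2013-04-29.
Last Monday of May 2013: 2013-05-27.
Last Monday of June 2013: 2013-06-24.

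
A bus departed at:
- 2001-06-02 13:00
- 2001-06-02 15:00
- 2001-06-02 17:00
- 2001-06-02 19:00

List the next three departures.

2001-06-02 21:00, 2001-06-02 23:00, 2001-06-03 01:00

The interval is a steady 2 hours (2, 2, 2).
2001-06-02 19:00 + 2 h = 2001-06-02 21:00.
2001-06-02 21:00 + 2 h = 2001-06-02 23:00.
2001-06-02 23:00 + 2 h = 2001-06-03 01:00.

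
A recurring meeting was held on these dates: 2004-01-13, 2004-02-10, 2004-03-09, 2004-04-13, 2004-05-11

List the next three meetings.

All dates are Tuesdays, 28, 28, 35, 28 days apart.
Specifically, the 2nd Tuesday of each month.
June 2004 — 2nd Tuesday is 2004-06-08.
2nd Tuesday of July 2004: 2004-07-13.
2nd Tuesday of August 2004: 2004-08-10.

2004-06-08, 2004-07-13, 2004-08-10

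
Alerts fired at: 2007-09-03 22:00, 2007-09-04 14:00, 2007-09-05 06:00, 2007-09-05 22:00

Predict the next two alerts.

2007-09-06 14:00, 2007-09-07 06:00

Spacing: 16, 16, 16 h — constant 16 h.
2007-09-05 22:00 + 16 h = 2007-09-06 14:00.
2007-09-06 14:00 + 16 h = 2007-09-07 06:00.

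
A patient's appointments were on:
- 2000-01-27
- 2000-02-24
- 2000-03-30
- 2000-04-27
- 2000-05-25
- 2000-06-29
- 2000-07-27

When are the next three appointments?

All Thursdays; the gaps (28, 35, 28, 28, 35, 28) vary with month length.
This is the last Thursday of each month.
Last Thursday of August 2000: 2000-08-31.
September 2000 ends with Thursday 2000-09-28.
Last Thursday of October 2000: 2000-10-26.

2000-08-31, 2000-09-28, 2000-10-26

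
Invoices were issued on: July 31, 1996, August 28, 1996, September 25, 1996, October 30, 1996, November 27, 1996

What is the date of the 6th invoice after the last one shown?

May 28, 1997

All Wednesdays; the gaps (28, 28, 35, 28) vary with month length.
This is the last Wednesday of each month.
Last Wednesday of December 1996: December 25, 1996.
Last Wednesday of January 1997: January 29, 1997.
February 1997 ends with Wednesday February 26, 1997.
March 1997 ends with Wednesday March 26, 1997.
April 1997 ends with Wednesday April 30, 1997.
May 1997 ends with Wednesday May 28, 1997.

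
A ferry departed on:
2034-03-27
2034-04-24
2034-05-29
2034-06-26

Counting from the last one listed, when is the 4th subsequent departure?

All Mondays; the gaps (28, 35, 28) vary with month length.
This is the last Monday of each month.
Last Monday of July 2034: 2034-07-31.
August 2034 ends with Monday 2034-08-28.
September 2034 ends with Monday 2034-09-25.
Last Monday of October 2034: 2034-10-30.

2034-10-30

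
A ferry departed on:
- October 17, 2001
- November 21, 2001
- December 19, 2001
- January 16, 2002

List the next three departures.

February 20, 2002; March 20, 2002; April 17, 2002

Gaps: 35, 28, 28 days — a mix of 28 and 35. Every date is a Wednesday.
Each is the 3rd Wednesday of its month.
3rd Wednesday of February 2002: February 20, 2002.
3rd Wednesday of March 2002: March 20, 2002.
April 2002 — 3rd Wednesday is April 17, 2002.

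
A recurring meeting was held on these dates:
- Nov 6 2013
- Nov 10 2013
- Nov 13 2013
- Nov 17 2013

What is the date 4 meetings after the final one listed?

The gap pattern 4, 3, 4 repeats every 2 events.
These are the Wednesdays and Sundays of each week.
Next Wednesday: Nov 20 2013.
Next Sunday: Nov 24 2013.
Next Wednesday: Nov 27 2013.
The following Sunday is Dec 1 2013.

Dec 1 2013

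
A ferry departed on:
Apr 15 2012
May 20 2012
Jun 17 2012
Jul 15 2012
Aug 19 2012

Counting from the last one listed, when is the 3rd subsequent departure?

Nov 18 2012

Gaps: 35, 28, 28, 35 days — a mix of 28 and 35. Every date is a Sunday.
Each is the 3rd Sunday of its month.
3rd Sunday of September 2012: Sep 16 2012.
3rd Sunday of October 2012: Oct 21 2012.
November 2012 — 3rd Sunday is Nov 18 2012.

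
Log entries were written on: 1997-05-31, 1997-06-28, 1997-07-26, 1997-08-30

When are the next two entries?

Every date is a Saturday; gaps 28, 28, 35 days.
Each is the last Saturday of its month (at least one falls on the 29th or later, ruling out '4th Saturday').
September 1997 ends with Saturday 1997-09-27.
Last Saturday of October 1997: 1997-10-25.

1997-09-27, 1997-10-25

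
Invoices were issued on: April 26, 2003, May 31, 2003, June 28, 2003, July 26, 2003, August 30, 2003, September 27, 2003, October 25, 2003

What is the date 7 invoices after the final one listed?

Every date is a Saturday; gaps 35, 28, 28, 35, 28, 28 days.
Each is the last Saturday of its month (at least one falls on the 29th or later, ruling out '4th Saturday').
Last Saturday of November 2003: November 29, 2003.
December 2003 ends with Saturday December 27, 2003.
Last Saturday of January 2004: January 31, 2004.
February 2004 ends with Saturday February 28, 2004.
March 2004 ends with Saturday March 27, 2004.
April 2004 ends with Saturday April 24, 2004.
May 2004 ends with Saturday May 29, 2004.

May 29, 2004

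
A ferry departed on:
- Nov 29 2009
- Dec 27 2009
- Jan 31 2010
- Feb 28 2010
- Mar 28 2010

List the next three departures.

Every date is a Sunday; gaps 28, 35, 28, 28 days.
Each is the last Sunday of its month (at least one falls on the 29th or later, ruling out '4th Sunday').
Last Sunday of April 2010: Apr 25 2010.
May 2010 ends with Sunday May 30 2010.
June 2010 ends with Sunday Jun 27 2010.

Apr 25 2010, May 30 2010, Jun 27 2010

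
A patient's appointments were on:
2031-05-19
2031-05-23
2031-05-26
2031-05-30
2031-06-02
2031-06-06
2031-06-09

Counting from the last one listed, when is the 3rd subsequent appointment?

2031-06-20

Every event lands on a Monday or Friday (gaps cycle 4, 3, 4, 3, 4, 3).
So the schedule is: every Monday and Friday.
Next Friday: 2031-06-13.
Next Monday: 2031-06-16.
Next Friday: 2031-06-20.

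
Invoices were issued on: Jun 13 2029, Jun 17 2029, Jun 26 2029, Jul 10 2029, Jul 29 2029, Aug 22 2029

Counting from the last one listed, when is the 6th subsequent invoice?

Apr 28 2030

Gaps: 4, 9, 14, 19, 24 days — each gap is 5 larger than the previous one.
Next gap: 29 days. Aug 22 2029 + 29 days = Sep 20 2029.
Next gap: 34 days. Sep 20 2029 + 34 days = Oct 24 2029.
Next gap: 39 days. Oct 24 2029 + 39 days = Dec 2 2029.
Next gap: 44 days. Dec 2 2029 + 44 days = Jan 15 2030.
Next gap: 49 days. Jan 15 2030 + 49 days = Mar 5 2030.
Next gap: 54 days. Mar 5 2030 + 54 days = Apr 28 2030.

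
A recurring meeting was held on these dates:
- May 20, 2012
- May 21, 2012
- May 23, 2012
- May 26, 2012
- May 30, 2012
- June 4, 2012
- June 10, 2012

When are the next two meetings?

June 17, 2012; June 25, 2012

Gaps: 1, 2, 3, 4, 5, 6 days — each gap is 1 larger than the previous one.
Next gap: 7 days. June 10, 2012 + 7 days = June 17, 2012.
Next gap: 8 days. June 17, 2012 + 8 days = June 25, 2012.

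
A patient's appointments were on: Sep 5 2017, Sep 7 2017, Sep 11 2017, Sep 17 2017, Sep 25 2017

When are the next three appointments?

Intervals are 2, 4, 6, 8 days — an arithmetic progression with common difference 2.
Next gap: 10 days. Sep 25 2017 + 10 days = Oct 5 2017.
Next gap: 12 days. Oct 5 2017 + 12 days = Oct 17 2017.
Next gap: 14 days. Oct 17 2017 + 14 days = Oct 31 2017.

Oct 5 2017, Oct 17 2017, Oct 31 2017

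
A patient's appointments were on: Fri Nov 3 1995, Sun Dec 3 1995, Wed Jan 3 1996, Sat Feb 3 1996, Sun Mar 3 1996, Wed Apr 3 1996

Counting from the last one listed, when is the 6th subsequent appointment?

Gaps: 30, 31, 31, 29, 31 days — not constant. Every event is on the 3rd of the month.
Pattern: the 3rd of each month.
May 1996: Fri May 3 1996.
Next: June 1996 → Mon Jun 3 1996.
Next: July 1996 → Wed Jul 3 1996.
Next: August 1996 → Sat Aug 3 1996.
September 1996: Tue Sep 3 1996.
October 1996: Thu Oct 3 1996.

Thu Oct 3 1996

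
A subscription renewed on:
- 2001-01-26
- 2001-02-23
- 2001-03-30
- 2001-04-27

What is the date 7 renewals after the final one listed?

2001-11-30

All Fridays; the gaps (28, 35, 28) vary with month length.
This is the last Friday of each month.
May 2001 ends with Friday 2001-05-25.
June 2001 ends with Friday 2001-06-29.
July 2001 ends with Friday 2001-07-27.
August 2001 ends with Friday 2001-08-31.
Last Friday of September 2001: 2001-09-28.
Last Friday of October 2001: 2001-10-26.
Last Friday of November 2001: 2001-11-30.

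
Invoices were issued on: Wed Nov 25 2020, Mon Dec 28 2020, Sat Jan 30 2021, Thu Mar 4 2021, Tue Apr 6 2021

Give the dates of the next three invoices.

Gaps between consecutive events: 33, 33, 33, 33 days — a constant 33-day interval.
Tue Apr 6 2021 + 33 days = Sun May 9 2021.
Sun May 9 2021 + 33 days = Fri Jun 11 2021.
Fri Jun 11 2021 + 33 days = Wed Jul 14 2021.

Sun May 9 2021, Fri Jun 11 2021, Wed Jul 14 2021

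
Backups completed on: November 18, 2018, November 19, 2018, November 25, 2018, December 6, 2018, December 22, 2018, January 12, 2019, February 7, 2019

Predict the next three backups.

March 10, 2019; April 15, 2019; May 26, 2019

The spacing grows by 5 each time: 1, 6, 11, 16, 21, 26 days.
Next gap: 31 days. February 7, 2019 + 31 days = March 10, 2019.
Next gap: 36 days. March 10, 2019 + 36 days = April 15, 2019.
Next gap: 41 days. April 15, 2019 + 41 days = May 26, 2019.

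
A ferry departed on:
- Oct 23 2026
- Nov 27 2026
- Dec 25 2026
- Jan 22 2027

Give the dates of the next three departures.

Feb 26 2027, Mar 26 2027, Apr 23 2027

Gaps: 35, 28, 28 days — a mix of 28 and 35. Every date is a Friday.
Each is the 4th Friday of its month.
4th Friday of February 2027: Feb 26 2027.
March 2027 — 4th Friday is Mar 26 2027.
4th Friday of April 2027: Apr 23 2027.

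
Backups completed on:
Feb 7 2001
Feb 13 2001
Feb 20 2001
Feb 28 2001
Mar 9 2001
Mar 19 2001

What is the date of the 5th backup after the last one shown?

The spacing grows by 1 each time: 6, 7, 8, 9, 10 days.
Next gap: 11 days. Mar 19 2001 + 11 days = Mar 30 2001.
Next gap: 12 days. Mar 30 2001 + 12 days = Apr 11 2001.
Next gap: 13 days. Apr 11 2001 + 13 days = Apr 24 2001.
Next gap: 14 days. Apr 24 2001 + 14 days = May 8 2001.
Next gap: 15 days. May 8 2001 + 15 days = May 23 2001.

May 23 2001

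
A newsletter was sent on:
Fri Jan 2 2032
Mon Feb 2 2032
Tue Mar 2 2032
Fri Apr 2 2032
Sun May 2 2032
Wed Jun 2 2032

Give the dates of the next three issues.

Gaps: 31, 29, 31, 30, 31 days — not constant. Every event is on the 2nd of the month.
Pattern: the 2nd of each month.
July 2032: Fri Jul 2 2032.
August 2032: Mon Aug 2 2032.
September 2032: Thu Sep 2 2032.

Fri Jul 2 2032, Mon Aug 2 2032, Thu Sep 2 2032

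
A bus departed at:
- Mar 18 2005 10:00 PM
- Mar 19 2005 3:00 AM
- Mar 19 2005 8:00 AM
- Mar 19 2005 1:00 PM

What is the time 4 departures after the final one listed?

Spacing: 5, 5, 5 h — constant 5 h.
Mar 19 2005 1:00 PM + 5 h = Mar 19 2005 6:00 PM.
Mar 19 2005 6:00 PM + 5 h = Mar 19 2005 11:00 PM.
Mar 19 2005 11:00 PM + 5 h = Mar 20 2005 4:00 AM.
Mar 20 2005 4:00 AM + 5 h = Mar 20 2005 9:00 AM.

Mar 20 2005 9:00 AM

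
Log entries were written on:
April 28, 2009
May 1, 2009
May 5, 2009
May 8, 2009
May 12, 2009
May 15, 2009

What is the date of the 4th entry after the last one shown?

May 29, 2009

The gap pattern 3, 4, 3, 4, 3 repeats every 2 events.
These are the Tuesdays and Fridays of each week.
The following Tuesday is May 19, 2009.
Next Friday: May 22, 2009.
The following Tuesday is May 26, 2009.
The following Friday is May 29, 2009.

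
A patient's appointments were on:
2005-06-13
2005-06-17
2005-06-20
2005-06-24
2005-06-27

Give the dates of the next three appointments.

2005-07-01, 2005-07-04, 2005-07-08

The gap pattern 4, 3, 4, 3 repeats every 2 events.
These are the Mondays and Fridays of each week.
Next Friday: 2005-07-01.
Next Monday: 2005-07-04.
Next Friday: 2005-07-08.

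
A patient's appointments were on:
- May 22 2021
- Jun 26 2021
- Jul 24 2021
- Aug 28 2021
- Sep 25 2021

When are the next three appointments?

These are Saturdays at 28- or 35-day spacing (35, 28, 35, 28).
The pattern: 4th Saturday of the month.
October 2021 — 4th Saturday is Oct 23 2021.
4th Saturday of November 2021: Nov 27 2021.
4th Saturday of December 2021: Dec 25 2021.

Oct 23 2021, Nov 27 2021, Dec 25 2021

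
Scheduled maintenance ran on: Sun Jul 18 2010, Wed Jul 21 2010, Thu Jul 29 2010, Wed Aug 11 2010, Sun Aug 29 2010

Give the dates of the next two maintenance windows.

Intervals are 3, 8, 13, 18 days — an arithmetic progression with common difference 5.
Next gap: 23 days. Sun Aug 29 2010 + 23 days = Tue Sep 21 2010.
Next gap: 28 days. Tue Sep 21 2010 + 28 days = Tue Oct 19 2010.

Tue Sep 21 2010, Tue Oct 19 2010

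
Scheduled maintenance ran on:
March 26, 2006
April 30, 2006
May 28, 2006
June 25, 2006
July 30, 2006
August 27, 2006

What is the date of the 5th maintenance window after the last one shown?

January 28, 2007

Every date is a Sunday; gaps 35, 28, 28, 35, 28 days.
Each is the last Sunday of its month (at least one falls on the 29th or later, ruling out '4th Sunday').
Last Sunday of September 2006: September 24, 2006.
Last Sunday of October 2006: October 29, 2006.
November 2006 ends with Sunday November 26, 2006.
December 2006 ends with Sunday December 31, 2006.
January 2007 ends with Sunday January 28, 2007.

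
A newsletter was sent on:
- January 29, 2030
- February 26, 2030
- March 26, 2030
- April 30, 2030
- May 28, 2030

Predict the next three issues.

Every date is a Tuesday; gaps 28, 28, 35, 28 days.
Each is the last Tuesday of its month (at least one falls on the 29th or later, ruling out '4th Tuesday').
June 2030 ends with Tuesday June 25, 2030.
Last Tuesday of July 2030: July 30, 2030.
August 2030 ends with Tuesday August 27, 2030.

June 25, 2030; July 30, 2030; August 27, 2030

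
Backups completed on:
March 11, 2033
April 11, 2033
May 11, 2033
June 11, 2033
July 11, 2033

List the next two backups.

The day-of-month is always 11 (31, 30, 31, 30 days between events).
So this recurs on the 11th of each month.
August 2033: August 11, 2033.
September 2033: September 11, 2033.

August 11, 2033; September 11, 2033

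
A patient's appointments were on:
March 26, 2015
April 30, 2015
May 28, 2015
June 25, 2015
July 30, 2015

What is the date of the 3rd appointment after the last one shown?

All Thursdays; the gaps (35, 28, 28, 35) vary with month length.
This is the last Thursday of each month.
August 2015 ends with Thursday August 27, 2015.
September 2015 ends with Thursday September 24, 2015.
Last Thursday of October 2015: October 29, 2015.

October 29, 2015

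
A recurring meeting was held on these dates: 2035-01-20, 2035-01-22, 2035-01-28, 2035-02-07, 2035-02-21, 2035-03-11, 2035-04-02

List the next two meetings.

Intervals are 2, 6, 10, 14, 18, 22 days — an arithmetic progression with common difference 4.
Next gap: 26 days. 2035-04-02 + 26 days = 2035-04-28.
Next gap: 30 days. 2035-04-28 + 30 days = 2035-05-28.

2035-04-28, 2035-05-28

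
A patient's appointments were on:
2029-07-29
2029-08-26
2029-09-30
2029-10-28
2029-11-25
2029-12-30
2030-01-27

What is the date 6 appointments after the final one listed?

Every date is a Sunday; gaps 28, 35, 28, 28, 35, 28 days.
Each is the last Sunday of its month (at least one falls on the 29th or later, ruling out '4th Sunday').
Last Sunday of February 2030: 2030-02-24.
March 2030 ends with Sunday 2030-03-31.
April 2030 ends with Sunday 2030-04-28.
Last Sunday of May 2030: 2030-05-26.
Last Sunday of June 2030: 2030-06-30.
Last Sunday of July 2030: 2030-07-28.

2030-07-28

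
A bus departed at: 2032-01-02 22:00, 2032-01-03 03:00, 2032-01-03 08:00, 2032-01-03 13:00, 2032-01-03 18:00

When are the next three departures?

2032-01-03 23:00, 2032-01-04 04:00, 2032-01-04 09:00

The interval is a steady 5 hours (5, 5, 5, 5).
2032-01-03 18:00 + 5 h = 2032-01-03 23:00.
2032-01-03 23:00 + 5 h = 2032-01-04 04:00.
2032-01-04 04:00 + 5 h = 2032-01-04 09:00.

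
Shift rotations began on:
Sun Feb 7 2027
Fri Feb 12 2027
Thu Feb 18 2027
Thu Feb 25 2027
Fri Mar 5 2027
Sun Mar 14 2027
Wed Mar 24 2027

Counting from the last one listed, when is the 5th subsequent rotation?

The spacing grows by 1 each time: 5, 6, 7, 8, 9, 10 days.
Next gap: 11 days. Wed Mar 24 2027 + 11 days = Sun Apr 4 2027.
Next gap: 12 days. Sun Apr 4 2027 + 12 days = Fri Apr 16 2027.
Next gap: 13 days. Fri Apr 16 2027 + 13 days = Thu Apr 29 2027.
Next gap: 14 days. Thu Apr 29 2027 + 14 days = Thu May 13 2027.
Next gap: 15 days. Thu May 13 2027 + 15 days = Fri May 28 2027.

Fri May 28 2027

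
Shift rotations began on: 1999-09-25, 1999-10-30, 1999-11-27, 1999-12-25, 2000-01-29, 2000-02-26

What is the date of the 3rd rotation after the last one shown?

All Saturdays; the gaps (35, 28, 28, 35, 28) vary with month length.
This is the last Saturday of each month.
March 2000 ends with Saturday 2000-03-25.
Last Saturday of April 2000: 2000-04-29.
Last Saturday of May 2000: 2000-05-27.

2000-05-27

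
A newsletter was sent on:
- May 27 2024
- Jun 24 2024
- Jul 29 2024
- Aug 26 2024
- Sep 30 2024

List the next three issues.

Every date is a Monday; gaps 28, 35, 28, 35 days.
Each is the last Monday of its month (at least one falls on the 29th or later, ruling out '4th Monday').
Last Monday of October 2024: Oct 28 2024.
Last Monday of November 2024: Nov 25 2024.
December 2024 ends with Monday Dec 30 2024.

Oct 28 2024, Nov 25 2024, Dec 30 2024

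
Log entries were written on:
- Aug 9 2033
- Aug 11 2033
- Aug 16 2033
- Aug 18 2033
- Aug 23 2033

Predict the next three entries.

Aug 25 2033, Aug 30 2033, Sep 1 2033

The gap pattern 2, 5, 2, 5 repeats every 2 events.
These are the Tuesdays and Thursdays of each week.
Next Thursday: Aug 25 2033.
The following Tuesday is Aug 30 2033.
Next Thursday: Sep 1 2033.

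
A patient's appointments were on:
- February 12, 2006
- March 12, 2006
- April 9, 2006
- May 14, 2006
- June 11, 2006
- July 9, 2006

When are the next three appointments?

These are Sundays at 28- or 35-day spacing (28, 28, 35, 28, 28).
The pattern: 2nd Sunday of the month.
2nd Sunday of August 2006: August 13, 2006.
2nd Sunday of September 2006: September 10, 2006.
October 2006 — 2nd Sunday is October 8, 2006.

August 13, 2006; September 10, 2006; October 8, 2006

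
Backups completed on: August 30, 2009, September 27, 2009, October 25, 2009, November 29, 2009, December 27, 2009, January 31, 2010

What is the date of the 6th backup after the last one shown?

Every date is a Sunday; gaps 28, 28, 35, 28, 35 days.
Each is the last Sunday of its month (at least one falls on the 29th or later, ruling out '4th Sunday').
February 2010 ends with Sunday February 28, 2010.
Last Sunday of March 2010: March 28, 2010.
Last Sunday of April 2010: April 25, 2010.
May 2010 ends with Sunday May 30, 2010.
Last Sunday of June 2010: June 27, 2010.
July 2010 ends with Sunday July 25, 2010.

July 25, 2010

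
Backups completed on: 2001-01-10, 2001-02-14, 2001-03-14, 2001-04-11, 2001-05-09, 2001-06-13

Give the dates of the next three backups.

Gaps: 35, 28, 28, 28, 35 days — a mix of 28 and 35. Every date is a Wednesday.
Each is the 2nd Wednesday of its month.
July 2001 — 2nd Wednesday is 2001-07-11.
August 2001 — 2nd Wednesday is 2001-08-08.
September 2001 — 2nd Wednesday is 2001-09-12.

2001-07-11, 2001-08-08, 2001-09-12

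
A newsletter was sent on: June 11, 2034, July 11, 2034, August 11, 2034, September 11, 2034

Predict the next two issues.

October 11, 2034; November 11, 2034

Gaps: 30, 31, 31 days — not constant. Every event is on the 11th of the month.
Pattern: the 11th of each month.
October 2034: October 11, 2034.
November 2034: November 11, 2034.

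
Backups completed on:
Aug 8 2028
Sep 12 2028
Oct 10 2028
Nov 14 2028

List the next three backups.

Dec 12 2028, Jan 9 2029, Feb 13 2029

These are Tuesdays at 28- or 35-day spacing (35, 28, 35).
The pattern: 2nd Tuesday of the month.
December 2028 — 2nd Tuesday is Dec 12 2028.
January 2029 — 2nd Tuesday is Jan 9 2029.
February 2029 — 2nd Tuesday is Feb 13 2029.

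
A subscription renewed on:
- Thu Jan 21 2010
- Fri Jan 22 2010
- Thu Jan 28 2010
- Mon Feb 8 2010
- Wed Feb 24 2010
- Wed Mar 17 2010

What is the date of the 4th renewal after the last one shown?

Thu Jul 29 2010

Intervals are 1, 6, 11, 16, 21 days — an arithmetic progression with common difference 5.
Next gap: 26 days. Wed Mar 17 2010 + 26 days = Mon Apr 12 2010.
Next gap: 31 days. Mon Apr 12 2010 + 31 days = Thu May 13 2010.
Next gap: 36 days. Thu May 13 2010 + 36 days = Fri Jun 18 2010.
Next gap: 41 days. Fri Jun 18 2010 + 41 days = Thu Jul 29 2010.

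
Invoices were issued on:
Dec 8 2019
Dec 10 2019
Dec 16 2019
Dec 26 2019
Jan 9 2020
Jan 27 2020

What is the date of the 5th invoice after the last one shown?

Jun 25 2020

Gaps: 2, 6, 10, 14, 18 days — each gap is 4 larger than the previous one.
Next gap: 22 days. Jan 27 2020 + 22 days = Feb 18 2020.
Next gap: 26 days. Feb 18 2020 + 26 days = Mar 15 2020.
Next gap: 30 days. Mar 15 2020 + 30 days = Apr 14 2020.
Next gap: 34 days. Apr 14 2020 + 34 days = May 18 2020.
Next gap: 38 days. May 18 2020 + 38 days = Jun 25 2020.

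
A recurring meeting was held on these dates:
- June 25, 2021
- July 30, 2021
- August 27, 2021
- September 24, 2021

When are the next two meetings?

October 29, 2021; November 26, 2021

These are Fridays with 35, 28, 28-day gaps.
Each is the final Friday of its month — July 30, 2021 is past the 28th, so '4th Friday' doesn't fit.
October 2021 ends with Friday October 29, 2021.
Last Friday of November 2021: November 26, 2021.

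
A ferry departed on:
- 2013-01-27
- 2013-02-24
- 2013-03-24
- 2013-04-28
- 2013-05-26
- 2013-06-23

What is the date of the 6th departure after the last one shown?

All dates are Sundays, 28, 28, 35, 28, 28 days apart.
Specifically, the 4th Sunday of each month.
July 2013 — 4th Sunday is 2013-07-28.
4th Sunday of August 2013: 2013-08-25.
4th Sunday of September 2013: 2013-09-22.
4th Sunday of October 2013: 2013-10-27.
November 2013 — 4th Sunday is 2013-11-24.
4th Sunday of December 2013: 2013-12-22.

2013-12-22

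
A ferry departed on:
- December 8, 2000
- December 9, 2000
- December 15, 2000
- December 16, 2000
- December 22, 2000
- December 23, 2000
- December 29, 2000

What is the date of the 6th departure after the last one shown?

Gaps: 1, 6, 1, 6, 1, 6 days — not constant, but cyclic with period 2.
The events fall on every Friday and Saturday.
The following Saturday is December 30, 2000.
The following Friday is January 5, 2001.
Next Saturday: January 6, 2001.
The following Friday is January 12, 2001.
Next Saturday: January 13, 2001.
Next Friday: January 19, 2001.

January 19, 2001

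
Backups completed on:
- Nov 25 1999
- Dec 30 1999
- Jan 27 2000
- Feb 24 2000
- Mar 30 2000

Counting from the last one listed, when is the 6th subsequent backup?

Every date is a Thursday; gaps 35, 28, 28, 35 days.
Each is the last Thursday of its month (at least one falls on the 29th or later, ruling out '4th Thursday').
April 2000 ends with Thursday Apr 27 2000.
May 2000 ends with Thursday May 25 2000.
June 2000 ends with Thursday Jun 29 2000.
July 2000 ends with Thursday Jul 27 2000.
August 2000 ends with Thursday Aug 31 2000.
Last Thursday of September 2000: Sep 28 2000.

Sep 28 2000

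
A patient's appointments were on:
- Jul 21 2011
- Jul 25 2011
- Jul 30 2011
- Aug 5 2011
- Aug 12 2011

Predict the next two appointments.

Gaps: 4, 5, 6, 7 days — each gap is 1 larger than the previous one.
Next gap: 8 days. Aug 12 2011 + 8 days = Aug 20 2011.
Next gap: 9 days. Aug 20 2011 + 9 days = Aug 29 2011.

Aug 20 2011, Aug 29 2011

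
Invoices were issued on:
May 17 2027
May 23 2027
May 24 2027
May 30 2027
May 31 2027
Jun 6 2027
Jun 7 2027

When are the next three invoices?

Every event lands on a Monday or Sunday (gaps cycle 6, 1, 6, 1, 6, 1).
So the schedule is: every Monday and Sunday.
Next Sunday: Jun 13 2027.
The following Monday is Jun 14 2027.
The following Sunday is Jun 20 2027.

Jun 13 2027, Jun 14 2027, Jun 20 2027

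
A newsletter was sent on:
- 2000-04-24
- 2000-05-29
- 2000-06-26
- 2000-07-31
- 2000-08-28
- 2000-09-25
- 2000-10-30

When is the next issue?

2000-11-27

Every date is a Monday; gaps 35, 28, 35, 28, 28, 35 days.
Each is the last Monday of its month (at least one falls on the 29th or later, ruling out '4th Monday').
Last Monday of November 2000: 2000-11-27.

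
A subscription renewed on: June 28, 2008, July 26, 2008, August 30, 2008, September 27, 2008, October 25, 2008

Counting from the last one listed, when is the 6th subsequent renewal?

April 25, 2009

Every date is a Saturday; gaps 28, 35, 28, 28 days.
Each is the last Saturday of its month (at least one falls on the 29th or later, ruling out '4th Saturday').
November 2008 ends with Saturday November 29, 2008.
December 2008 ends with Saturday December 27, 2008.
Last Saturday of January 2009: January 31, 2009.
Last Saturday of February 2009: February 28, 2009.
March 2009 ends with Saturday March 28, 2009.
Last Saturday of April 2009: April 25, 2009.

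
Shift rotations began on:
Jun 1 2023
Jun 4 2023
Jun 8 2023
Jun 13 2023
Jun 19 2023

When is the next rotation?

The spacing grows by 1 each time: 3, 4, 5, 6 days.
Next gap: 7 days. Jun 19 2023 + 7 days = Jun 26 2023.

Jun 26 2023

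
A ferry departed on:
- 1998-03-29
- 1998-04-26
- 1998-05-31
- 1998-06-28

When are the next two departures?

1998-07-26, 1998-08-30

All Sundays; the gaps (28, 35, 28) vary with month length.
This is the last Sunday of each month.
July 1998 ends with Sunday 1998-07-26.
August 1998 ends with Sunday 1998-08-30.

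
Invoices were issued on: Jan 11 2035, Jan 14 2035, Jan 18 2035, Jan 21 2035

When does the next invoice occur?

The gap pattern 3, 4, 3 repeats every 2 events.
These are the Thursdays and Sundays of each week.
Next Thursday: Jan 25 2035.

Jan 25 2035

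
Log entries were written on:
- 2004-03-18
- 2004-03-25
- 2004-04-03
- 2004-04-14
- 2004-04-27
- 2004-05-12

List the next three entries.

2004-05-29, 2004-06-17, 2004-07-08

Gaps: 7, 9, 11, 13, 15 days — each gap is 2 larger than the previous one.
Next gap: 17 days. 2004-05-12 + 17 days = 2004-05-29.
Next gap: 19 days. 2004-05-29 + 19 days = 2004-06-17.
Next gap: 21 days. 2004-06-17 + 21 days = 2004-07-08.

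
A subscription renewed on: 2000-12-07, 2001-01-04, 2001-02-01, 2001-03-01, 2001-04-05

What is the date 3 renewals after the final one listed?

Gaps: 28, 28, 28, 35 days — a mix of 28 and 35. Every date is a Thursday.
Each is the 1st Thursday of its month.
May 2001 — 1st Thursday is 2001-05-03.
1st Thursday of June 2001: 2001-06-07.
1st Thursday of July 2001: 2001-07-05.

2001-07-05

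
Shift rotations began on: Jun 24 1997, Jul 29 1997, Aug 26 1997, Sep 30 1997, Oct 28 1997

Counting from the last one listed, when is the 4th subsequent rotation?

Feb 24 1998

These are Tuesdays with 35, 28, 35, 28-day gaps.
Each is the final Tuesday of its month — Jul 29 1997 is past the 28th, so '4th Tuesday' doesn't fit.
November 1997 ends with Tuesday Nov 25 1997.
December 1997 ends with Tuesday Dec 30 1997.
Last Tuesday of January 1998: Jan 27 1998.
Last Tuesday of February 1998: Feb 24 1998.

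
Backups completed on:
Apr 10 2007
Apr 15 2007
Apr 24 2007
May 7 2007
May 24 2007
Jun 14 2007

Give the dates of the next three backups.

Jul 9 2007, Aug 7 2007, Sep 9 2007

Intervals are 5, 9, 13, 17, 21 days — an arithmetic progression with common difference 4.
Next gap: 25 days. Jun 14 2007 + 25 days = Jul 9 2007.
Next gap: 29 days. Jul 9 2007 + 29 days = Aug 7 2007.
Next gap: 33 days. Aug 7 2007 + 33 days = Sep 9 2007.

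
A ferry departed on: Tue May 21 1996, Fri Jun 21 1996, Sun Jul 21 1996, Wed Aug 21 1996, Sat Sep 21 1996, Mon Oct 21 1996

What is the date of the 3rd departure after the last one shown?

Tue Jan 21 1997

The day-of-month is always 21 (31, 30, 31, 31, 30 days between events).
So this recurs on the 21st of each month.
November 1996: Thu Nov 21 1996.
Next: December 1996 → Sat Dec 21 1996.
Next: January 1997 → Tue Jan 21 1997.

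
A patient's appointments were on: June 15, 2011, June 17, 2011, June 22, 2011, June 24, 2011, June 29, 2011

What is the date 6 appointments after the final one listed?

Gaps: 2, 5, 2, 5 days — not constant, but cyclic with period 2.
The events fall on every Wednesday and Friday.
The following Friday is July 1, 2011.
Next Wednesday: July 6, 2011.
The following Friday is July 8, 2011.
The following Wednesday is July 13, 2011.
Next Friday: July 15, 2011.
The following Wednesday is July 20, 2011.

July 20, 2011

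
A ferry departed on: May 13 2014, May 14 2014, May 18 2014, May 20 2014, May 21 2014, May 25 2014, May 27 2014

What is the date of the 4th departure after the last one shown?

The gap pattern 1, 4, 2, 1, 4, 2 repeats every 3 events.
These are the Tuesdays, Wednesdays and Sundays of each week.
Next Wednesday: May 28 2014.
Next Sunday: Jun 1 2014.
Next Tuesday: Jun 3 2014.
The following Wednesday is Jun 4 2014.

Jun 4 2014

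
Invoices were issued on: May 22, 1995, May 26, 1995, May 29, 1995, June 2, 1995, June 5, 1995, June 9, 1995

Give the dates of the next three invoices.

The gap pattern 4, 3, 4, 3, 4 repeats every 2 events.
These are the Mondays and Fridays of each week.
Next Monday: June 12, 1995.
Next Friday: June 16, 1995.
Next Monday: June 19, 1995.

June 12, 1995; June 16, 1995; June 19, 1995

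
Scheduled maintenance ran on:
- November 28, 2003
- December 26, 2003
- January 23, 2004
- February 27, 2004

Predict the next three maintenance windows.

March 26, 2004; April 23, 2004; May 28, 2004

These are Fridays at 28- or 35-day spacing (28, 28, 35).
The pattern: 4th Friday of the month.
March 2004 — 4th Friday is March 26, 2004.
April 2004 — 4th Friday is April 23, 2004.
May 2004 — 4th Friday is May 28, 2004.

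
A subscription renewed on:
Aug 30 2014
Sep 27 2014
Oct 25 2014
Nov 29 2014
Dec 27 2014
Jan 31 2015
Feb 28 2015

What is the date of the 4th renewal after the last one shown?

These are Saturdays with 28, 28, 35, 28, 35, 28-day gaps.
Each is the final Saturday of its month — Aug 30 2014 is past the 28th, so '4th Saturday' doesn't fit.
March 2015 ends with Saturday Mar 28 2015.
April 2015 ends with Saturday Apr 25 2015.
Last Saturday of May 2015: May 30 2015.
Last Saturday of June 2015: Jun 27 2015.

Jun 27 2015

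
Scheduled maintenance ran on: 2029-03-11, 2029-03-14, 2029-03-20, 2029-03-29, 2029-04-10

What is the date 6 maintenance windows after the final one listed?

2029-08-23

Gaps: 3, 6, 9, 12 days — each gap is 3 larger than the previous one.
Next gap: 15 days. 2029-04-10 + 15 days = 2029-04-25.
Next gap: 18 days. 2029-04-25 + 18 days = 2029-05-13.
Next gap: 21 days. 2029-05-13 + 21 days = 2029-06-03.
Next gap: 24 days. 2029-06-03 + 24 days = 2029-06-27.
Next gap: 27 days. 2029-06-27 + 27 days = 2029-07-24.
Next gap: 30 days. 2029-07-24 + 30 days = 2029-08-23.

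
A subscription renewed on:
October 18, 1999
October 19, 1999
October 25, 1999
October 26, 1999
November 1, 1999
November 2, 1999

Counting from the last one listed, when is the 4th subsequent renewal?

The gap pattern 1, 6, 1, 6, 1 repeats every 2 events.
These are the Mondays and Tuesdays of each week.
The following Monday is November 8, 1999.
Next Tuesday: November 9, 1999.
The following Monday is November 15, 1999.
Next Tuesday: November 16, 1999.

November 16, 1999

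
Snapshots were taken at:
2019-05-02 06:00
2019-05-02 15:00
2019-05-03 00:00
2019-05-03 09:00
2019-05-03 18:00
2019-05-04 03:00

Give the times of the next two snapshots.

The interval is a steady 9 hours (9, 9, 9, 9, 9).
2019-05-04 03:00 + 9 h = 2019-05-04 12:00.
2019-05-04 12:00 + 9 h = 2019-05-04 21:00.

2019-05-04 12:00, 2019-05-04 21:00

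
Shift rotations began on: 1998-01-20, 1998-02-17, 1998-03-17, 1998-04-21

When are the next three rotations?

1998-05-19, 1998-06-16, 1998-07-21

These are Tuesdays at 28- or 35-day spacing (28, 28, 35).
The pattern: 3rd Tuesday of the month.
3rd Tuesday of May 1998: 1998-05-19.
June 1998 — 3rd Tuesday is 1998-06-16.
July 1998 — 3rd Tuesday is 1998-07-21.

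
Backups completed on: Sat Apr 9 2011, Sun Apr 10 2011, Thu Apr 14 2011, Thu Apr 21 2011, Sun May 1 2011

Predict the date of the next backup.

Sat May 14 2011

The spacing grows by 3 each time: 1, 4, 7, 10 days.
Next gap: 13 days. Sun May 1 2011 + 13 days = Sat May 14 2011.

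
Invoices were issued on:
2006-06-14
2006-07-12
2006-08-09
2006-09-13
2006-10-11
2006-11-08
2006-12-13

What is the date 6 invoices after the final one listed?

2007-06-13

Gaps: 28, 28, 35, 28, 28, 35 days — a mix of 28 and 35. Every date is a Wednesday.
Each is the 2nd Wednesday of its month.
2nd Wednesday of January 2007: 2007-01-10.
February 2007 — 2nd Wednesday is 2007-02-14.
2nd Wednesday of March 2007: 2007-03-14.
2nd Wednesday of April 2007: 2007-04-11.
2nd Wednesday of May 2007: 2007-05-09.
2nd Wednesday of June 2007: 2007-06-13.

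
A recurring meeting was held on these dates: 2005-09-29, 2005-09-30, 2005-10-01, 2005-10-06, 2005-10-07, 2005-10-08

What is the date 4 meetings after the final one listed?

2005-10-20

Every event lands on a Thursday or Friday or Saturday (gaps cycle 1, 1, 5, 1, 1).
So the schedule is: every Thursday, Friday and Saturday.
The following Thursday is 2005-10-13.
The following Friday is 2005-10-14.
The following Saturday is 2005-10-15.
Next Thursday: 2005-10-20.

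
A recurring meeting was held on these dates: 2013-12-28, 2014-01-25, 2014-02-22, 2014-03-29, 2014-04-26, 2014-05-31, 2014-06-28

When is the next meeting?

2014-07-26

All Saturdays; the gaps (28, 28, 35, 28, 35, 28) vary with month length.
This is the last Saturday of each month.
Last Saturday of July 2014: 2014-07-26.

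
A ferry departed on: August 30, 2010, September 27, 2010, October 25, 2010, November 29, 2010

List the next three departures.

December 27, 2010; January 31, 2011; February 28, 2011

All Mondays; the gaps (28, 28, 35) vary with month length.
This is the last Monday of each month.
December 2010 ends with Monday December 27, 2010.
January 2011 ends with Monday January 31, 2011.
Last Monday of February 2011: February 28, 2011.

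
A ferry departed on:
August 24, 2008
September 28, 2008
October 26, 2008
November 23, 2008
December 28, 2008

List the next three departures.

January 25, 2009; February 22, 2009; March 22, 2009

Gaps: 35, 28, 28, 35 days — a mix of 28 and 35. Every date is a Sunday.
Each is the 4th Sunday of its month.
4th Sunday of January 2009: January 25, 2009.
4th Sunday of February 2009: February 22, 2009.
4th Sunday of March 2009: March 22, 2009.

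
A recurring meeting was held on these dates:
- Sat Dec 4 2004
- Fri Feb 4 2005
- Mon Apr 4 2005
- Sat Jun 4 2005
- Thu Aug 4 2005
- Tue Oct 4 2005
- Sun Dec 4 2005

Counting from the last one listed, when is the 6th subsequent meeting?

Gaps: 62, 59, 61, 61, 61, 61 days — not constant. Every event is on the 4th of the month.
Pattern: the 4th of every 2 months.
February 2006: Sat Feb 4 2006.
Next: April 2006 → Tue Apr 4 2006.
June 2006: Sun Jun 4 2006.
Next: August 2006 → Fri Aug 4 2006.
Next: October 2006 → Wed Oct 4 2006.
December 2006: Mon Dec 4 2006.

Mon Dec 4 2006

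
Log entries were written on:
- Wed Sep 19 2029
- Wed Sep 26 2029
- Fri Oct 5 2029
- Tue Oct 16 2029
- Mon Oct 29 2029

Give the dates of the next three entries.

The spacing grows by 2 each time: 7, 9, 11, 13 days.
Next gap: 15 days. Mon Oct 29 2029 + 15 days = Tue Nov 13 2029.
Next gap: 17 days. Tue Nov 13 2029 + 17 days = Fri Nov 30 2029.
Next gap: 19 days. Fri Nov 30 2029 + 19 days = Wed Dec 19 2029.

Tue Nov 13 2029, Fri Nov 30 2029, Wed Dec 19 2029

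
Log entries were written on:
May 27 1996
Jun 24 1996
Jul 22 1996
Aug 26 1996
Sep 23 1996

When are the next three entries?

Oct 28 1996, Nov 25 1996, Dec 23 1996

Gaps: 28, 28, 35, 28 days — a mix of 28 and 35. Every date is a Monday.
Each is the 4th Monday of its month.
4th Monday of October 1996: Oct 28 1996.
November 1996 — 4th Monday is Nov 25 1996.
4th Monday of December 1996: Dec 23 1996.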